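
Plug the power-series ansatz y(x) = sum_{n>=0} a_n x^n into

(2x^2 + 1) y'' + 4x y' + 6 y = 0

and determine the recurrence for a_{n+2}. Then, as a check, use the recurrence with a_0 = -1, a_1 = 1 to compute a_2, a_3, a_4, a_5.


Substitute y = sum_n a_n x^n.
(1 + 2 x^2) y'' contributes (n+2)(n+1) a_{n+2} + 2 n(n-1) a_n at x^n.
4 x y'(x) contributes 4 n a_n at x^n.
6 y(x) contributes 6 a_n at x^n.
Matching x^n: (n+2)(n+1) a_{n+2} + (2 n(n-1) + 4 n + 6) a_n = 0.
Thus a_{n+2} = (-2 n(n-1) - 4 n - 6) / ((n+1)(n+2)) * a_n.

Check with a_0 = -1, a_1 = 1 (apply the recurrence for n = 0, 1, 2, 3): a_0 = -1, a_1 = 1, a_2 = 3, a_3 = -5/3, a_4 = -9/2, a_5 = 5/2.

a_(n+2) = (-2 n(n-1) - 4 n - 6) / ((n+1)(n+2)) * a_n; check: a_0 = -1, a_1 = 1, a_2 = 3, a_3 = -5/3, a_4 = -9/2, a_5 = 5/2


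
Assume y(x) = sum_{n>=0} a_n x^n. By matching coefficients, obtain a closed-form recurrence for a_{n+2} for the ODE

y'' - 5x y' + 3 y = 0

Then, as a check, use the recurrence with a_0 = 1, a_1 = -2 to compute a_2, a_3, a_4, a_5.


Substitute y = sum_n a_n x^n.
y''(x) has coefficient (n+2)(n+1) a_{n+2} at x^n;
-5 x y'(x) has coefficient -5 n a_n at x^n (shift);
3 y(x) has coefficient 3 a_n at x^n.
Matching x^n: (n+2)(n+1) a_{n+2} + (-5n + 3) a_n = 0.
Thus a_{n+2} = (5n - 3) / ((n+1)(n+2)) * a_n.

Check with a_0 = 1, a_1 = -2 (apply the recurrence for n = 0, 1, 2, 3): a_0 = 1, a_1 = -2, a_2 = -3/2, a_3 = -2/3, a_4 = -7/8, a_5 = -2/5.

a_(n+2) = (5n - 3) / ((n+1)(n+2)) * a_n; check: a_0 = 1, a_1 = -2, a_2 = -3/2, a_3 = -2/3, a_4 = -7/8, a_5 = -2/5


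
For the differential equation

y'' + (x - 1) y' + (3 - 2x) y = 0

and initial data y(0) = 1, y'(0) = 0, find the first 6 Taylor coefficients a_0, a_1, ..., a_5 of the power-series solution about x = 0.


Ansatz: y(x) = sum_{n>=0} a_n x^n, so y'(x) = sum_{n>=1} n a_n x^(n-1) and y''(x) = sum_{n>=2} n(n-1) a_n x^(n-2).
Substitute into P(x) y'' + Q(x) y' + R(x) y = 0 with P(x) = 1, Q(x) = x - 1, R(x) = 3 - 2x, and match powers of x.
Initial conditions: a_0 = 1, a_1 = 0.
Setting the coefficient of each power of x to zero and solving order by order (substituting the coefficients already found):
  x^0: 2 a_2 - a_1 + 3 a_0 = 0  ->  2 a_2 = a_1 - 3 a_0 = -3  ->  a_2 = -3/2
  x^1: 6 a_3 - 2 a_2 + 4 a_1 - 2 a_0 = 0  ->  6 a_3 = 2 a_2 - 4 a_1 + 2 a_0 = -1  ->  a_3 = -1/6
  x^2: 12 a_4 - 3 a_3 + 5 a_2 - 2 a_1 = 0  ->  12 a_4 = 3 a_3 - 5 a_2 + 2 a_1 = 7  ->  a_4 = 7/12
  x^3: 20 a_5 - 4 a_4 + 6 a_3 - 2 a_2 = 0  ->  20 a_5 = 4 a_4 - 6 a_3 + 2 a_2 = 1/3  ->  a_5 = 1/60
Truncated series: y(x) = 1 - (3/2) x^2 - (1/6) x^3 + (7/12) x^4 + (1/60) x^5 + O(x^6).

a_0 = 1; a_1 = 0; a_2 = -3/2; a_3 = -1/6; a_4 = 7/12; a_5 = 1/60


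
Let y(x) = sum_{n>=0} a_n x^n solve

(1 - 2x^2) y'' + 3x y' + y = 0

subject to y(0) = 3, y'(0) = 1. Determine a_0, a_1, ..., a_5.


Ansatz: y(x) = sum_{n>=0} a_n x^n, so y'(x) = sum_{n>=1} n a_n x^(n-1) and y''(x) = sum_{n>=2} n(n-1) a_n x^(n-2).
Substitute into P(x) y'' + Q(x) y' + R(x) y = 0 with P(x) = 1 - 2x^2, Q(x) = 3x, R(x) = 1, and match powers of x.
Initial conditions: a_0 = 3, a_1 = 1.
Setting the coefficient of each power of x to zero and solving order by order (substituting the coefficients already found):
  x^0: 2 a_2 + a_0 = 0  ->  2 a_2 = -a_0 = -3  ->  a_2 = -3/2
  x^1: 6 a_3 + 4 a_1 = 0  ->  6 a_3 = -4 a_1 = -4  ->  a_3 = -2/3
  x^2: 12 a_4 + 3 a_2 = 0  ->  12 a_4 = -3 a_2 = 9/2  ->  a_4 = 3/8
  x^3: 20 a_5 - 2 a_3 = 0  ->  20 a_5 = 2 a_3 = -4/3  ->  a_5 = -1/15
Truncated series: y(x) = 3 + x - (3/2) x^2 - (2/3) x^3 + (3/8) x^4 - (1/15) x^5 + O(x^6).

a_0 = 3; a_1 = 1; a_2 = -3/2; a_3 = -2/3; a_4 = 3/8; a_5 = -1/15


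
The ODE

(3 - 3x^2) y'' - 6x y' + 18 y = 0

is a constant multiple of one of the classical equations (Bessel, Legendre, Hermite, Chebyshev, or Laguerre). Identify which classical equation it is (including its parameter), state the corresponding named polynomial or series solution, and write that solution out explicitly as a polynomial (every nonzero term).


All three coefficients share the factor 3; dividing through by 3 gives  (1 - x^2) y'' - 2x y' + 6 y = 0.
This matches the Legendre equation (1 - x^2) y'' - 2x y' + n(n+1) y = 0 (note the -2x y' term) with n(n+1) = 6, so n = 2; the polynomial solution is P_2(x).
With y = sum_k a_k x^k, matching x^k gives (k+2)(k+1) a_{k+2} = [k(k+1) - n(n+1)] a_k = (k - 2)(k + 3) a_k. The right side vanishes at k = 2, so the series with the parity of 2 terminates at degree 2.
Standard normalization (P_n(1) = 1): leading coefficient (2n)!/(2^n (n!)^2) = 24/(4*4) = 3/2, so a_2 = 3/2. Work downward with a_k = (k+1)(k+2) a_{k+2} / ((k - 2)(k + 3)):
  a_0 = (1)(2)(3/2) / ((0 - 2)(0 + 3)) = 3/(-6) = -1/2
Hence P_2(x) = 3 x^2/2 - 1/2.

P_2(x); series = 3 x^2/2 - 1/2


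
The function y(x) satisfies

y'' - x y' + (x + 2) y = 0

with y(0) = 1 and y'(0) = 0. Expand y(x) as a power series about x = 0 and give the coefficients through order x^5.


Ansatz: y(x) = sum_{n>=0} a_n x^n, so y'(x) = sum_{n>=1} n a_n x^(n-1) and y''(x) = sum_{n>=2} n(n-1) a_n x^(n-2).
Substitute into P(x) y'' + Q(x) y' + R(x) y = 0 with P(x) = 1, Q(x) = -x, R(x) = x + 2, and match powers of x.
Initial conditions: a_0 = 1, a_1 = 0.
Setting the coefficient of each power of x to zero and solving order by order (substituting the coefficients already found):
  x^0: 2 a_2 + 2 a_0 = 0  ->  2 a_2 = -2 a_0 = -2  ->  a_2 = -1
  x^1: 6 a_3 + a_1 + a_0 = 0  ->  6 a_3 = -a_1 - a_0 = -1  ->  a_3 = -1/6
  x^2: 12 a_4 + a_1 = 0  ->  12 a_4 = -a_1 = 0  ->  a_4 = 0
  x^3: 20 a_5 - a_3 + a_2 = 0  ->  20 a_5 = a_3 - a_2 = 5/6  ->  a_5 = 1/24
Truncated series: y(x) = 1 - x^2 - (1/6) x^3 + (1/24) x^5 + O(x^6).

a_0 = 1; a_1 = 0; a_2 = -1; a_3 = -1/6; a_4 = 0; a_5 = 1/24


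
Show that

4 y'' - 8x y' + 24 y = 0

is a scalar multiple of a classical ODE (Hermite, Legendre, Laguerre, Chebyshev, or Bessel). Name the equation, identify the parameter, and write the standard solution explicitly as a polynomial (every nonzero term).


All three coefficients share the factor 4; dividing through by 4 gives  y'' - 2x y' + 6 y = 0.
This matches the Hermite equation y'' - 2x y' + 2n y = 0 with 2n = 6, so n = 3; the polynomial solution is H_3(x).
With y = sum_k a_k x^k, matching x^k gives (k+2)(k+1) a_{k+2} = 2(k - n) a_k = 2(k - 3) a_k. The right side vanishes at k = 3, so the series with the parity of 3 terminates at degree 3.
Standard normalization: leading coefficient of H_n is 2^n, so a_3 = 2^3 = 8. Work downward with a_k = (k+1)(k+2) a_{k+2} / (2(k - n)):
  a_1 = (2)(3)(8) / (2(1 - 3)) = 48/(-4) = -12
Hence H_3(x) = 8 x^3 - 12 x.

H_3(x); series = 8 x^3 - 12 x


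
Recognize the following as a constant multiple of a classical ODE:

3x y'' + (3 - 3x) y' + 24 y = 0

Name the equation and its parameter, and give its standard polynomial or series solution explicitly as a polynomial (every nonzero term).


All three coefficients share the factor 3; dividing through by 3 gives  x y'' + (1 - x) y' + 8 y = 0.
This matches the Laguerre equation x y'' + (1 - x) y' + n y = 0 with n = 8; the polynomial solution is L_8(x).
With y = sum_k a_k x^k, matching x^k gives (k+1)k a_{k+1} + (k+1) a_{k+1} - k a_k + n a_k = 0, i.e. (k+1)^2 a_{k+1} = (k - n) a_k = (k - 8) a_k. The right side vanishes at k = 8, so the series terminates at degree 8.
Standard normalization L_n(0) = 1 gives a_0 = 1. Work upward with a_{k+1} = (k - 8) a_k / (k+1)^2:
  a_1 = (0 - 8)(1) / 1^2 = -8/1 = -8
  a_2 = (1 - 8)(-8) / 2^2 = 56/4 = 14
  a_3 = (2 - 8)(14) / 3^2 = -84/9 = -28/3
  a_4 = (3 - 8)(-28/3) / 4^2 = (140/3)/16 = 35/12
  a_5 = (4 - 8)(35/12) / 5^2 = (-35/3)/25 = -7/15
  a_6 = (5 - 8)(-7/15) / 6^2 = (7/5)/36 = 7/180
  a_7 = (6 - 8)(7/180) / 7^2 = (-7/90)/49 = -1/630
  a_8 = (7 - 8)(-1/630) / 8^2 = (1/630)/64 = 1/40320
Hence L_8(x) = x^8/40320 - x^7/630 + 7 x^6/180 - 7 x^5/15 + 35 x^4/12 - 28 x^3/3 + 14 x^2 - 8 x + 1.

L_8(x); series = x^8/40320 - x^7/630 + 7 x^6/180 - 7 x^5/15 + 35 x^4/12 - 28 x^3/3 + 14 x^2 - 8 x + 1


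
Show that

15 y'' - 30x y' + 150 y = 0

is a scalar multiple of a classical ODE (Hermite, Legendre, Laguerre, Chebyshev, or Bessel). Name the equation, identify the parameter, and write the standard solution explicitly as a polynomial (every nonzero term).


All three coefficients share the factor 15; dividing through by 15 gives  y'' - 2x y' + 10 y = 0.
This matches the Hermite equation y'' - 2x y' + 2n y = 0 with 2n = 10, so n = 5; the polynomial solution is H_5(x).
With y = sum_k a_k x^k, matching x^k gives (k+2)(k+1) a_{k+2} = 2(k - n) a_k = 2(k - 5) a_k. The right side vanishes at k = 5, so the series with the parity of 5 terminates at degree 5.
Standard normalization: leading coefficient of H_n is 2^n, so a_5 = 2^5 = 32. Work downward with a_k = (k+1)(k+2) a_{k+2} / (2(k - n)):
  a_3 = (4)(5)(32) / (2(3 - 5)) = 640/(-4) = -160
  a_1 = (2)(3)(-160) / (2(1 - 5)) = -960/(-8) = 120
Hence H_5(x) = 32 x^5 - 160 x^3 + 120 x.

H_5(x); series = 32 x^5 - 160 x^3 + 120 x


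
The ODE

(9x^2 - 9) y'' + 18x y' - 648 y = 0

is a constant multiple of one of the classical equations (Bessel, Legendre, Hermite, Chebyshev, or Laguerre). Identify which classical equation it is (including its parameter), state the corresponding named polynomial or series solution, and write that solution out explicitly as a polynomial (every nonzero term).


All three coefficients share the factor -9; dividing through by -9 gives  (1 - x^2) y'' - 2x y' + 72 y = 0.
This matches the Legendre equation (1 - x^2) y'' - 2x y' + n(n+1) y = 0 (note the -2x y' term) with n(n+1) = 72, so n = 8; the polynomial solution is P_8(x).
With y = sum_k a_k x^k, matching x^k gives (k+2)(k+1) a_{k+2} = [k(k+1) - n(n+1)] a_k = (k - 8)(k + 9) a_k. The right side vanishes at k = 8, so the series with the parity of 8 terminates at degree 8.
Standard normalization (P_n(1) = 1): leading coefficient (2n)!/(2^n (n!)^2) = 20922789888000/(256*1625702400) = 6435/128, so a_8 = 6435/128. Work downward with a_k = (k+1)(k+2) a_{k+2} / ((k - 8)(k + 9)):
  a_6 = (7)(8)(6435/128) / ((6 - 8)(6 + 9)) = (45045/16)/(-30) = -3003/32
  a_4 = (5)(6)(-3003/32) / ((4 - 8)(4 + 9)) = (-45045/16)/(-52) = 3465/64
  a_2 = (3)(4)(3465/64) / ((2 - 8)(2 + 9)) = (10395/16)/(-66) = -315/32
  a_0 = (1)(2)(-315/32) / ((0 - 8)(0 + 9)) = (-315/16)/(-72) = 35/128
Hence P_8(x) = 6435 x^8/128 - 3003 x^6/32 + 3465 x^4/64 - 315 x^2/32 + 35/128.

P_8(x); series = 6435 x^8/128 - 3003 x^6/32 + 3465 x^4/64 - 315 x^2/32 + 35/128


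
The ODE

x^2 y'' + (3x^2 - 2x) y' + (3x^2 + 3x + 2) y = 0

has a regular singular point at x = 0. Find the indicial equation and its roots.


Divide by x^2 to reach normal form y'' + P_1(x) y' + P_2(x) y = 0 with P_1(x) = 3 - 2/x and P_2(x) = 3 + 3/x + 2/x^2.
x = 0 is a singular point because the y'-coefficient 3 - 2/x has a pole at x = 0 and the y-coefficient 3 + 3/x + 2/x^2 has a pole at x = 0.
It is a regular singular point because x P_1(x) = p(x) = 3x - 2 and x^2 P_2(x) = q(x) = 3x^2 + 3x + 2 are polynomials, hence analytic at x = 0.
p(0) = -2,  q(0) = 2.
Indicial equation: r(r-1) + p(0) r + q(0) = 0, i.e. r^2 + (p(0) - 1) r + q(0) = 0, i.e. r^2 - 3 r + 2 = 0.
Discriminant: (-3)^2 - 4(2) = 1, so r = (3 ± 1)/2.
Solving: r_1 = 2, r_2 = 1.

indicial: r^2 - 3 r + 2 = 0; roots r_1 = 2, r_2 = 1


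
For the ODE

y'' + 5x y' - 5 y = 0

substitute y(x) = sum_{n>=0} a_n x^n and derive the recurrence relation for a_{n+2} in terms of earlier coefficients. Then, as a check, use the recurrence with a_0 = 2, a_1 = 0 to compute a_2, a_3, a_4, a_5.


Substitute y = sum_n a_n x^n.
y''(x) has coefficient (n+2)(n+1) a_{n+2} at x^n;
5 x y'(x) has coefficient 5 n a_n at x^n (shift);
-5 y(x) has coefficient -5 a_n at x^n.
Matching x^n: (n+2)(n+1) a_{n+2} + (5n - 5) a_n = 0.
Thus a_{n+2} = (-5n + 5) / ((n+1)(n+2)) * a_n.

Check with a_0 = 2, a_1 = 0 (apply the recurrence for n = 0, 1, 2, 3): a_0 = 2, a_1 = 0, a_2 = 5, a_3 = 0, a_4 = -25/12, a_5 = 0.

a_(n+2) = (-5n + 5) / ((n+1)(n+2)) * a_n; check: a_0 = 2, a_1 = 0, a_2 = 5, a_3 = 0, a_4 = -25/12, a_5 = 0


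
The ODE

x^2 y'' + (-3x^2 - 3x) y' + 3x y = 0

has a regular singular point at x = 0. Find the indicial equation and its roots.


Divide by x^2 to reach normal form y'' + P_1(x) y' + P_2(x) y = 0 with P_1(x) = -3 - 3/x and P_2(x) = 3/x.
x = 0 is a singular point because the y'-coefficient -3 - 3/x has a pole at x = 0 and the y-coefficient 3/x has a pole at x = 0.
It is a regular singular point because x P_1(x) = p(x) = -3x - 3 and x^2 P_2(x) = q(x) = 3x are polynomials, hence analytic at x = 0.
p(0) = -3,  q(0) = 0.
Indicial equation: r(r-1) + p(0) r + q(0) = 0, i.e. r^2 + (p(0) - 1) r + q(0) = 0, i.e. r^2 - 4 r = 0.
Discriminant: (-4)^2 - 4(0) = 16, so r = (4 ± 4)/2.
Solving: r_1 = 4, r_2 = 0.

indicial: r^2 - 4 r = 0; roots r_1 = 4, r_2 = 0


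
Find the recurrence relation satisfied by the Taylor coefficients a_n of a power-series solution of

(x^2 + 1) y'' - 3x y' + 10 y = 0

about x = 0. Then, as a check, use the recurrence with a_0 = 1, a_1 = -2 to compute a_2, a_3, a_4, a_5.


Substitute y = sum_n a_n x^n.
(1 + 1 x^2) y'' contributes (n+2)(n+1) a_{n+2} + n(n-1) a_n at x^n.
-3 x y'(x) contributes -3 n a_n at x^n.
10 y(x) contributes 10 a_n at x^n.
Matching x^n: (n+2)(n+1) a_{n+2} + (n(n-1) - 3 n + 10) a_n = 0.
Thus a_{n+2} = (-n(n-1) + 3 n - 10) / ((n+1)(n+2)) * a_n.

Check with a_0 = 1, a_1 = -2 (apply the recurrence for n = 0, 1, 2, 3): a_0 = 1, a_1 = -2, a_2 = -5, a_3 = 7/3, a_4 = 5/2, a_5 = -49/60.

a_(n+2) = (-n(n-1) + 3 n - 10) / ((n+1)(n+2)) * a_n; check: a_0 = 1, a_1 = -2, a_2 = -5, a_3 = 7/3, a_4 = 5/2, a_5 = -49/60


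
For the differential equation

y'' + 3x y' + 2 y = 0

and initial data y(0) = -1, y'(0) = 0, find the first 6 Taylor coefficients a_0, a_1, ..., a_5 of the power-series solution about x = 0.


Ansatz: y(x) = sum_{n>=0} a_n x^n, so y'(x) = sum_{n>=1} n a_n x^(n-1) and y''(x) = sum_{n>=2} n(n-1) a_n x^(n-2).
Substitute into P(x) y'' + Q(x) y' + R(x) y = 0 with P(x) = 1, Q(x) = 3x, R(x) = 2, and match powers of x.
Initial conditions: a_0 = -1, a_1 = 0.
Setting the coefficient of each power of x to zero and solving order by order (substituting the coefficients already found):
  x^0: 2 a_2 + 2 a_0 = 0  ->  2 a_2 = -2 a_0 = 2  ->  a_2 = 1
  x^1: 6 a_3 + 5 a_1 = 0  ->  6 a_3 = -5 a_1 = 0  ->  a_3 = 0
  x^2: 12 a_4 + 8 a_2 = 0  ->  12 a_4 = -8 a_2 = -8  ->  a_4 = -2/3
  x^3: 20 a_5 + 11 a_3 = 0  ->  20 a_5 = -11 a_3 = 0  ->  a_5 = 0
Truncated series: y(x) = -1 + x^2 - (2/3) x^4 + O(x^6).

a_0 = -1; a_1 = 0; a_2 = 1; a_3 = 0; a_4 = -2/3; a_5 = 0


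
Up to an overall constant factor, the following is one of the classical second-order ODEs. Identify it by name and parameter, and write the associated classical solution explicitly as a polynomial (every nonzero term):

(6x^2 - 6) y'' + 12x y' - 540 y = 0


All three coefficients share the factor -6; dividing through by -6 gives  (1 - x^2) y'' - 2x y' + 90 y = 0.
This matches the Legendre equation (1 - x^2) y'' - 2x y' + n(n+1) y = 0 (note the -2x y' term) with n(n+1) = 90, so n = 9; the polynomial solution is P_9(x).
With y = sum_k a_k x^k, matching x^k gives (k+2)(k+1) a_{k+2} = [k(k+1) - n(n+1)] a_k = (k - 9)(k + 10) a_k. The right side vanishes at k = 9, so the series with the parity of 9 terminates at degree 9.
Standard normalization (P_n(1) = 1): leading coefficient (2n)!/(2^n (n!)^2) = 6402373705728000/(512*131681894400) = 12155/128, so a_9 = 12155/128. Work downward with a_k = (k+1)(k+2) a_{k+2} / ((k - 9)(k + 10)):
  a_7 = (8)(9)(12155/128) / ((7 - 9)(7 + 10)) = (109395/16)/(-34) = -6435/32
  a_5 = (6)(7)(-6435/32) / ((5 - 9)(5 + 10)) = (-135135/16)/(-60) = 9009/64
  a_3 = (4)(5)(9009/64) / ((3 - 9)(3 + 10)) = (45045/16)/(-78) = -1155/32
  a_1 = (2)(3)(-1155/32) / ((1 - 9)(1 + 10)) = (-3465/16)/(-88) = 315/128
Hence P_9(x) = 12155 x^9/128 - 6435 x^7/32 + 9009 x^5/64 - 1155 x^3/32 + 315 x/128.

P_9(x); series = 12155 x^9/128 - 6435 x^7/32 + 9009 x^5/64 - 1155 x^3/32 + 315 x/128


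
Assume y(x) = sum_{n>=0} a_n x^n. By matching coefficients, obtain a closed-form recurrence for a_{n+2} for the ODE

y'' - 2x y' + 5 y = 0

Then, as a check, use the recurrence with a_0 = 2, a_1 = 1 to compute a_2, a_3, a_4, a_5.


Substitute y = sum_n a_n x^n.
y''(x) has coefficient (n+2)(n+1) a_{n+2} at x^n;
-2 x y'(x) has coefficient -2 n a_n at x^n (shift);
5 y(x) has coefficient 5 a_n at x^n.
Matching x^n: (n+2)(n+1) a_{n+2} + (-2n + 5) a_n = 0.
Thus a_{n+2} = (2n - 5) / ((n+1)(n+2)) * a_n.

Check with a_0 = 2, a_1 = 1 (apply the recurrence for n = 0, 1, 2, 3): a_0 = 2, a_1 = 1, a_2 = -5, a_3 = -1/2, a_4 = 5/12, a_5 = -1/40.

a_(n+2) = (2n - 5) / ((n+1)(n+2)) * a_n; check: a_0 = 2, a_1 = 1, a_2 = -5, a_3 = -1/2, a_4 = 5/12, a_5 = -1/40


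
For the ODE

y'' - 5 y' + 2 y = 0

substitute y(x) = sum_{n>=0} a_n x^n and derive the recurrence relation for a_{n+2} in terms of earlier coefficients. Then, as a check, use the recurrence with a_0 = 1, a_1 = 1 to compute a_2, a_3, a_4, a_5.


Substitute y = sum_n a_n x^n.
y''(x) has coefficient (n+2)(n+1) a_{n+2} at x^n;
-5 y'(x) has coefficient -5 (n+1) a_{n+1} at x^n;
2 y(x) has coefficient 2 a_n at x^n.
Matching x^n: (n+2)(n+1) a_{n+2} - 5 (n+1) a_{n+1} + 2 a_n = 0.
Thus a_{n+2} = [5 (n+1) a_{n+1} - 2 a_n] / ((n+1)(n+2)).

Check with a_0 = 1, a_1 = 1 (apply the recurrence for n = 0, 1, 2, 3): a_0 = 1, a_1 = 1, a_2 = 3/2, a_3 = 13/6, a_4 = 59/24, a_5 = 269/120.

a_(n+2) = [5 (n+1) a_(n+1) - 2 a_n] / ((n+1)(n+2)); check: a_0 = 1, a_1 = 1, a_2 = 3/2, a_3 = 13/6, a_4 = 59/24, a_5 = 269/120


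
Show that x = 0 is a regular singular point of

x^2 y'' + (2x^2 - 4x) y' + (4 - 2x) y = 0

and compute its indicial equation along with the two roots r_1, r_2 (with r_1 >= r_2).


Divide by x^2 to reach normal form y'' + P_1(x) y' + P_2(x) y = 0 with P_1(x) = 2 - 4/x and P_2(x) = -2/x + 4/x^2.
x = 0 is a singular point because the y'-coefficient 2 - 4/x has a pole at x = 0 and the y-coefficient -2/x + 4/x^2 has a pole at x = 0.
It is a regular singular point because x P_1(x) = p(x) = 2x - 4 and x^2 P_2(x) = q(x) = 4 - 2x are polynomials, hence analytic at x = 0.
p(0) = -4,  q(0) = 4.
Indicial equation: r(r-1) + p(0) r + q(0) = 0, i.e. r^2 + (p(0) - 1) r + q(0) = 0, i.e. r^2 - 5 r + 4 = 0.
Discriminant: (-5)^2 - 4(4) = 9, so r = (5 ± 3)/2.
Solving: r_1 = 4, r_2 = 1.

indicial: r^2 - 5 r + 4 = 0; roots r_1 = 4, r_2 = 1


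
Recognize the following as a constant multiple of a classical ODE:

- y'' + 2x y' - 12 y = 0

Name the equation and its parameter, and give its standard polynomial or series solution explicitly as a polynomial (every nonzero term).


All three coefficients share the factor -1; dividing through by -1 gives  y'' - 2x y' + 12 y = 0.
This matches the Hermite equation y'' - 2x y' + 2n y = 0 with 2n = 12, so n = 6; the polynomial solution is H_6(x).
With y = sum_k a_k x^k, matching x^k gives (k+2)(k+1) a_{k+2} = 2(k - n) a_k = 2(k - 6) a_k. The right side vanishes at k = 6, so the series with the parity of 6 terminates at degree 6.
Standard normalization: leading coefficient of H_n is 2^n, so a_6 = 2^6 = 64. Work downward with a_k = (k+1)(k+2) a_{k+2} / (2(k - n)):
  a_4 = (5)(6)(64) / (2(4 - 6)) = 1920/(-4) = -480
  a_2 = (3)(4)(-480) / (2(2 - 6)) = -5760/(-8) = 720
  a_0 = (1)(2)(720) / (2(0 - 6)) = 1440/(-12) = -120
Hence H_6(x) = 64 x^6 - 480 x^4 + 720 x^2 - 120.

H_6(x); series = 64 x^6 - 480 x^4 + 720 x^2 - 120


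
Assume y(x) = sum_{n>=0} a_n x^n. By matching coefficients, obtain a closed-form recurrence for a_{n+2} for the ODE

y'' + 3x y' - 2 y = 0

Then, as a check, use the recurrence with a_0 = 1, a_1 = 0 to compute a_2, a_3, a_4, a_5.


Substitute y = sum_n a_n x^n.
y''(x) has coefficient (n+2)(n+1) a_{n+2} at x^n;
3 x y'(x) has coefficient 3 n a_n at x^n (shift);
-2 y(x) has coefficient -2 a_n at x^n.
Matching x^n: (n+2)(n+1) a_{n+2} + (3n - 2) a_n = 0.
Thus a_{n+2} = (-3n + 2) / ((n+1)(n+2)) * a_n.

Check with a_0 = 1, a_1 = 0 (apply the recurrence for n = 0, 1, 2, 3): a_0 = 1, a_1 = 0, a_2 = 1, a_3 = 0, a_4 = -1/3, a_5 = 0.

a_(n+2) = (-3n + 2) / ((n+1)(n+2)) * a_n; check: a_0 = 1, a_1 = 0, a_2 = 1, a_3 = 0, a_4 = -1/3, a_5 = 0


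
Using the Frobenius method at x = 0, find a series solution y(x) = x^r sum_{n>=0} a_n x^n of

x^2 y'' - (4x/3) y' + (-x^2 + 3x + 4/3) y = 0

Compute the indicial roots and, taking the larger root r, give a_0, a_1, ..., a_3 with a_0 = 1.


Write in Frobenius form y'' + (p(x)/x) y' + (q(x)/x^2) y = 0:
  p(x) = -4/3,  q(x) = -x^2 + 3x + 4/3.
Indicial equation: r(r-1) + (-4/3) r + (4/3) = 0 -> roots r_1 = 4/3, r_2 = 1.
Take r = r_1 = 4/3. Let y(x) = x^r sum_{n>=0} a_n x^n with a_0 = 1.
Substitute y = x^r sum a_n x^n and match x^{r+n}. The recurrence is
  D(n) a_n + 3 a_{n-1} - 1 a_{n-2} = 0,  where D(n) = (r+n)(r+n-1) + (-4/3)(r+n) + (4/3).
  a_n = [-3 a_{n-1} + 1 a_{n-2}] / D(n).
Since the indicial polynomial factors as (r - r_1)(r - r_2), D(n) = (r_1 + n - r_1)(r_1 + n - r_2) = n(n + 1/3).
Evaluating step by step (a_0 = 1):
  n = 1: D(1) = 1(1 + 1/3) = 4/3; numerator = -3(1) = -3; a_1 = (-3)/(4/3) = -9/4
  n = 2: D(2) = 2(2 + 1/3) = 14/3; numerator = -3(-9/4) + 1(1) = 31/4; a_2 = (31/4)/(14/3) = 93/56
  n = 3: D(3) = 3(3 + 1/3) = 10; numerator = -3(93/56) + 1(-9/4) = -405/56; a_3 = (-405/56)/(10) = -81/112

r = 4/3; a_0 = 1; a_1 = -9/4; a_2 = 93/56; a_3 = -81/112


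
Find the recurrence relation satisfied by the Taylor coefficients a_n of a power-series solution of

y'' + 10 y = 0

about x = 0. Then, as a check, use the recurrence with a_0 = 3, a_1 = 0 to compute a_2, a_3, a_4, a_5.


Substitute y = sum_n a_n x^n into y'' + (const) y = 0.
y''(x) = sum_{n>=0} (n+2)(n+1) a_{n+2} x^n.
The ODE becomes sum_n [(n+2)(n+1) a_{n+2} + 10 a_n] x^n = 0.
Setting each coefficient to zero gives the recurrence:
  (n+2)(n+1) a_{n+2} + 10 a_n = 0,
  a_{n+2} = -10 / ((n+1)(n+2)) a_n.

Check with a_0 = 3, a_1 = 0 (apply the recurrence for n = 0, 1, 2, 3): a_0 = 3, a_1 = 0, a_2 = -15, a_3 = 0, a_4 = 25/2, a_5 = 0.

a_{n+2} = -10/((n+1)(n+2)) * a_n; check: a_0 = 3, a_1 = 0, a_2 = -15, a_3 = 0, a_4 = 25/2, a_5 = 0


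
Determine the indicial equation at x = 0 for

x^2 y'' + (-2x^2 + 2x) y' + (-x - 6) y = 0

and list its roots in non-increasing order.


Divide by x^2 to reach normal form y'' + P_1(x) y' + P_2(x) y = 0 with P_1(x) = -2 + 2/x and P_2(x) = -1/x - 6/x^2.
x = 0 is a singular point because the y'-coefficient -2 + 2/x has a pole at x = 0 and the y-coefficient -1/x - 6/x^2 has a pole at x = 0.
It is a regular singular point because x P_1(x) = p(x) = 2 - 2x and x^2 P_2(x) = q(x) = -x - 6 are polynomials, hence analytic at x = 0.
p(0) = 2,  q(0) = -6.
Indicial equation: r(r-1) + p(0) r + q(0) = 0, i.e. r^2 + (p(0) - 1) r + q(0) = 0, i.e. r^2 + 1 r - 6 = 0.
Discriminant: (1)^2 - 4(-6) = 25, so r = (-1 ± 5)/2.
Solving: r_1 = 2, r_2 = -3.

indicial: r^2 + 1 r - 6 = 0; roots r_1 = 2, r_2 = -3


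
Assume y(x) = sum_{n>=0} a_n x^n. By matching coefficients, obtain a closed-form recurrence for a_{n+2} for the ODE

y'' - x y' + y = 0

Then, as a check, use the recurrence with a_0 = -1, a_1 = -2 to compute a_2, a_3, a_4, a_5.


Substitute y = sum_n a_n x^n.
y''(x) has coefficient (n+2)(n+1) a_{n+2} at x^n;
-x y'(x) has coefficient -n a_n at x^n (shift);
y(x) has coefficient 1 a_n at x^n.
Matching x^n: (n+2)(n+1) a_{n+2} + (-n + 1) a_n = 0.
Thus a_{n+2} = (n - 1) / ((n+1)(n+2)) * a_n.

Check with a_0 = -1, a_1 = -2 (apply the recurrence for n = 0, 1, 2, 3): a_0 = -1, a_1 = -2, a_2 = 1/2, a_3 = 0, a_4 = 1/24, a_5 = 0.

a_(n+2) = (n - 1) / ((n+1)(n+2)) * a_n; check: a_0 = -1, a_1 = -2, a_2 = 1/2, a_3 = 0, a_4 = 1/24, a_5 = 0


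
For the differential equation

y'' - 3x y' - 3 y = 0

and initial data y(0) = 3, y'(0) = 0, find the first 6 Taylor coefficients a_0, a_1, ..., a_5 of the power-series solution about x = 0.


Ansatz: y(x) = sum_{n>=0} a_n x^n, so y'(x) = sum_{n>=1} n a_n x^(n-1) and y''(x) = sum_{n>=2} n(n-1) a_n x^(n-2).
Substitute into P(x) y'' + Q(x) y' + R(x) y = 0 with P(x) = 1, Q(x) = -3x, R(x) = -3, and match powers of x.
Initial conditions: a_0 = 3, a_1 = 0.
Setting the coefficient of each power of x to zero and solving order by order (substituting the coefficients already found):
  x^0: 2 a_2 - 3 a_0 = 0  ->  2 a_2 = 3 a_0 = 9  ->  a_2 = 9/2
  x^1: 6 a_3 - 6 a_1 = 0  ->  6 a_3 = 6 a_1 = 0  ->  a_3 = 0
  x^2: 12 a_4 - 9 a_2 = 0  ->  12 a_4 = 9 a_2 = 81/2  ->  a_4 = 27/8
  x^3: 20 a_5 - 12 a_3 = 0  ->  20 a_5 = 12 a_3 = 0  ->  a_5 = 0
Truncated series: y(x) = 3 + (9/2) x^2 + (27/8) x^4 + O(x^6).

a_0 = 3; a_1 = 0; a_2 = 9/2; a_3 = 0; a_4 = 27/8; a_5 = 0


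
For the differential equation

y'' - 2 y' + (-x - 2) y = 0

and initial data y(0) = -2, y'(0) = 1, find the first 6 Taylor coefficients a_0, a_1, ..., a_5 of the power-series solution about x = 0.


Ansatz: y(x) = sum_{n>=0} a_n x^n, so y'(x) = sum_{n>=1} n a_n x^(n-1) and y''(x) = sum_{n>=2} n(n-1) a_n x^(n-2).
Substitute into P(x) y'' + Q(x) y' + R(x) y = 0 with P(x) = 1, Q(x) = -2, R(x) = -x - 2, and match powers of x.
Initial conditions: a_0 = -2, a_1 = 1.
Setting the coefficient of each power of x to zero and solving order by order (substituting the coefficients already found):
  x^0: 2 a_2 - 2 a_1 - 2 a_0 = 0  ->  2 a_2 = 2 a_1 + 2 a_0 = -2  ->  a_2 = -1
  x^1: 6 a_3 - 4 a_2 - 2 a_1 - a_0 = 0  ->  6 a_3 = 4 a_2 + 2 a_1 + a_0 = -4  ->  a_3 = -2/3
  x^2: 12 a_4 - 6 a_3 - 2 a_2 - a_1 = 0  ->  12 a_4 = 6 a_3 + 2 a_2 + a_1 = -5  ->  a_4 = -5/12
  x^3: 20 a_5 - 8 a_4 - 2 a_3 - a_2 = 0  ->  20 a_5 = 8 a_4 + 2 a_3 + a_2 = -17/3  ->  a_5 = -17/60
Truncated series: y(x) = -2 + x - x^2 - (2/3) x^3 - (5/12) x^4 - (17/60) x^5 + O(x^6).

a_0 = -2; a_1 = 1; a_2 = -1; a_3 = -2/3; a_4 = -5/12; a_5 = -17/60


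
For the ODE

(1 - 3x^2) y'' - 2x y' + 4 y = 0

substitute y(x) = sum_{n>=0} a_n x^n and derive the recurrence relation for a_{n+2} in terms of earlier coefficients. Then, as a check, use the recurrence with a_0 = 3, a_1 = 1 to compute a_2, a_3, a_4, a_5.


Substitute y = sum_n a_n x^n.
(1 - 3 x^2) y'' contributes (n+2)(n+1) a_{n+2} - 3 n(n-1) a_n at x^n.
-2 x y'(x) contributes -2 n a_n at x^n.
4 y(x) contributes 4 a_n at x^n.
Matching x^n: (n+2)(n+1) a_{n+2} + (-3 n(n-1) - 2 n + 4) a_n = 0.
Thus a_{n+2} = (3 n(n-1) + 2 n - 4) / ((n+1)(n+2)) * a_n.

Check with a_0 = 3, a_1 = 1 (apply the recurrence for n = 0, 1, 2, 3): a_0 = 3, a_1 = 1, a_2 = -6, a_3 = -1/3, a_4 = -3, a_5 = -1/3.

a_(n+2) = (3 n(n-1) + 2 n - 4) / ((n+1)(n+2)) * a_n; check: a_0 = 3, a_1 = 1, a_2 = -6, a_3 = -1/3, a_4 = -3, a_5 = -1/3


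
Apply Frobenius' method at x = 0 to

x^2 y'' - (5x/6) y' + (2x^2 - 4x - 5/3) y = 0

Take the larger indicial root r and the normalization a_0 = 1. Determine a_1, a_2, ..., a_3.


Write in Frobenius form y'' + (p(x)/x) y' + (q(x)/x^2) y = 0:
  p(x) = -5/6,  q(x) = 2x^2 - 4x - 5/3.
Indicial equation: r(r-1) + (-5/6) r + (-5/3) = 0 -> roots r_1 = 5/2, r_2 = -2/3.
Take r = r_1 = 5/2. Let y(x) = x^r sum_{n>=0} a_n x^n with a_0 = 1.
Substitute y = x^r sum a_n x^n and match x^{r+n}. The recurrence is
  D(n) a_n - 4 a_{n-1} + 2 a_{n-2} = 0,  where D(n) = (r+n)(r+n-1) + (-5/6)(r+n) + (-5/3).
  a_n = [4 a_{n-1} - 2 a_{n-2}] / D(n).
Since the indicial polynomial factors as (r - r_1)(r - r_2), D(n) = (r_1 + n - r_1)(r_1 + n - r_2) = n(n + 19/6).
Evaluating step by step (a_0 = 1):
  n = 1: D(1) = 1(1 + 19/6) = 25/6; numerator = 4(1) = 4; a_1 = (4)/(25/6) = 24/25
  n = 2: D(2) = 2(2 + 19/6) = 31/3; numerator = 4(24/25) - 2(1) = 46/25; a_2 = (46/25)/(31/3) = 138/775
  n = 3: D(3) = 3(3 + 19/6) = 37/2; numerator = 4(138/775) - 2(24/25) = -936/775; a_3 = (-936/775)/(37/2) = -1872/28675

r = 5/2; a_0 = 1; a_1 = 24/25; a_2 = 138/775; a_3 = -1872/28675


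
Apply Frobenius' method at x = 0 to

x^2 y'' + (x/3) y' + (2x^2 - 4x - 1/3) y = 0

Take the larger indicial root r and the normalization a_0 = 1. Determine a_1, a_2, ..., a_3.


Write in Frobenius form y'' + (p(x)/x) y' + (q(x)/x^2) y = 0:
  p(x) = 1/3,  q(x) = 2x^2 - 4x - 1/3.
Indicial equation: r(r-1) + (1/3) r + (-1/3) = 0 -> roots r_1 = 1, r_2 = -1/3.
Take r = r_1 = 1. Let y(x) = x^r sum_{n>=0} a_n x^n with a_0 = 1.
Substitute y = x^r sum a_n x^n and match x^{r+n}. The recurrence is
  D(n) a_n - 4 a_{n-1} + 2 a_{n-2} = 0,  where D(n) = (r+n)(r+n-1) + (1/3)(r+n) + (-1/3).
  a_n = [4 a_{n-1} - 2 a_{n-2}] / D(n).
Since the indicial polynomial factors as (r - r_1)(r - r_2), D(n) = (r_1 + n - r_1)(r_1 + n - r_2) = n(n + 4/3).
Evaluating step by step (a_0 = 1):
  n = 1: D(1) = 1(1 + 4/3) = 7/3; numerator = 4(1) = 4; a_1 = (4)/(7/3) = 12/7
  n = 2: D(2) = 2(2 + 4/3) = 20/3; numerator = 4(12/7) - 2(1) = 34/7; a_2 = (34/7)/(20/3) = 51/70
  n = 3: D(3) = 3(3 + 4/3) = 13; numerator = 4(51/70) - 2(12/7) = -18/35; a_3 = (-18/35)/(13) = -18/455

r = 1; a_0 = 1; a_1 = 12/7; a_2 = 51/70; a_3 = -18/455


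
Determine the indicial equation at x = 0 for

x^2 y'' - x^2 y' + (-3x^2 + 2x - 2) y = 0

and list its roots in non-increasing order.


Divide by x^2 to reach normal form y'' + P_1(x) y' + P_2(x) y = 0 with P_1(x) = -1 and P_2(x) = -3 + 2/x - 2/x^2.
x = 0 is a singular point because the y-coefficient -3 + 2/x - 2/x^2 has a pole at x = 0.
It is a regular singular point because x P_1(x) = p(x) = -x and x^2 P_2(x) = q(x) = -3x^2 + 2x - 2 are polynomials, hence analytic at x = 0.
p(0) = 0,  q(0) = -2.
Indicial equation: r(r-1) + p(0) r + q(0) = 0, i.e. r^2 + (p(0) - 1) r + q(0) = 0, i.e. r^2 - 1 r - 2 = 0.
Discriminant: (-1)^2 - 4(-2) = 9, so r = (1 ± 3)/2.
Solving: r_1 = 2, r_2 = -1.

indicial: r^2 - 1 r - 2 = 0; roots r_1 = 2, r_2 = -1


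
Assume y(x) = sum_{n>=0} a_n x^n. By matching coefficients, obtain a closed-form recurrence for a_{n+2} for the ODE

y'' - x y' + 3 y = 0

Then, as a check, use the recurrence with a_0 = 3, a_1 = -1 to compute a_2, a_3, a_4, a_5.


Substitute y = sum_n a_n x^n.
y''(x) has coefficient (n+2)(n+1) a_{n+2} at x^n;
-x y'(x) has coefficient -n a_n at x^n (shift);
3 y(x) has coefficient 3 a_n at x^n.
Matching x^n: (n+2)(n+1) a_{n+2} + (-n + 3) a_n = 0.
Thus a_{n+2} = (n - 3) / ((n+1)(n+2)) * a_n.

Check with a_0 = 3, a_1 = -1 (apply the recurrence for n = 0, 1, 2, 3): a_0 = 3, a_1 = -1, a_2 = -9/2, a_3 = 1/3, a_4 = 3/8, a_5 = 0.

a_(n+2) = (n - 3) / ((n+1)(n+2)) * a_n; check: a_0 = 3, a_1 = -1, a_2 = -9/2, a_3 = 1/3, a_4 = 3/8, a_5 = 0


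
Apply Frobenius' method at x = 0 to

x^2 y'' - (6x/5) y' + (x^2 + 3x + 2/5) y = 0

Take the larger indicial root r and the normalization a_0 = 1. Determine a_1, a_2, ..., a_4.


Write in Frobenius form y'' + (p(x)/x) y' + (q(x)/x^2) y = 0:
  p(x) = -6/5,  q(x) = x^2 + 3x + 2/5.
Indicial equation: r(r-1) + (-6/5) r + (2/5) = 0 -> roots r_1 = 2, r_2 = 1/5.
Take r = r_1 = 2. Let y(x) = x^r sum_{n>=0} a_n x^n with a_0 = 1.
Substitute y = x^r sum a_n x^n and match x^{r+n}. The recurrence is
  D(n) a_n + 3 a_{n-1} + 1 a_{n-2} = 0,  where D(n) = (r+n)(r+n-1) + (-6/5)(r+n) + (2/5).
  a_n = [-3 a_{n-1} - 1 a_{n-2}] / D(n).
Since the indicial polynomial factors as (r - r_1)(r - r_2), D(n) = (r_1 + n - r_1)(r_1 + n - r_2) = n(n + 9/5).
Evaluating step by step (a_0 = 1):
  n = 1: D(1) = 1(1 + 9/5) = 14/5; numerator = -3(1) = -3; a_1 = (-3)/(14/5) = -15/14
  n = 2: D(2) = 2(2 + 9/5) = 38/5; numerator = -3(-15/14) - 1(1) = 31/14; a_2 = (31/14)/(38/5) = 155/532
  n = 3: D(3) = 3(3 + 9/5) = 72/5; numerator = -3(155/532) - 1(-15/14) = 15/76; a_3 = (15/76)/(72/5) = 25/1824
  n = 4: D(4) = 4(4 + 9/5) = 116/5; numerator = -3(25/1824) - 1(155/532) = -1415/4256; a_4 = (-1415/4256)/(116/5) = -7075/493696

r = 2; a_0 = 1; a_1 = -15/14; a_2 = 155/532; a_3 = 25/1824; a_4 = -7075/493696


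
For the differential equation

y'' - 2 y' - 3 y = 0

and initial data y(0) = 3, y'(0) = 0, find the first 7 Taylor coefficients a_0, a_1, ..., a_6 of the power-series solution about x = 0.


Ansatz: y(x) = sum_{n>=0} a_n x^n, so y'(x) = sum_{n>=1} n a_n x^(n-1) and y''(x) = sum_{n>=2} n(n-1) a_n x^(n-2).
Substitute into P(x) y'' + Q(x) y' + R(x) y = 0 with P(x) = 1, Q(x) = -2, R(x) = -3, and match powers of x.
Initial conditions: a_0 = 3, a_1 = 0.
Setting the coefficient of each power of x to zero and solving order by order (substituting the coefficients already found):
  x^0: 2 a_2 - 2 a_1 - 3 a_0 = 0  ->  2 a_2 = 2 a_1 + 3 a_0 = 9  ->  a_2 = 9/2
  x^1: 6 a_3 - 4 a_2 - 3 a_1 = 0  ->  6 a_3 = 4 a_2 + 3 a_1 = 18  ->  a_3 = 3
  x^2: 12 a_4 - 6 a_3 - 3 a_2 = 0  ->  12 a_4 = 6 a_3 + 3 a_2 = 63/2  ->  a_4 = 21/8
  x^3: 20 a_5 - 8 a_4 - 3 a_3 = 0  ->  20 a_5 = 8 a_4 + 3 a_3 = 30  ->  a_5 = 3/2
  x^4: 30 a_6 - 10 a_5 - 3 a_4 = 0  ->  30 a_6 = 10 a_5 + 3 a_4 = 183/8  ->  a_6 = 61/80
Truncated series: y(x) = 3 + (9/2) x^2 + 3 x^3 + (21/8) x^4 + (3/2) x^5 + (61/80) x^6 + O(x^7).

a_0 = 3; a_1 = 0; a_2 = 9/2; a_3 = 3; a_4 = 21/8; a_5 = 3/2; a_6 = 61/80


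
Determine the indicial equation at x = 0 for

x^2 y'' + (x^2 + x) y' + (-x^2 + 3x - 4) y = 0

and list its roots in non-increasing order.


Divide by x^2 to reach normal form y'' + P_1(x) y' + P_2(x) y = 0 with P_1(x) = 1 + 1/x and P_2(x) = -1 + 3/x - 4/x^2.
x = 0 is a singular point because the y'-coefficient 1 + 1/x has a pole at x = 0 and the y-coefficient -1 + 3/x - 4/x^2 has a pole at x = 0.
It is a regular singular point because x P_1(x) = p(x) = x + 1 and x^2 P_2(x) = q(x) = -x^2 + 3x - 4 are polynomials, hence analytic at x = 0.
p(0) = 1,  q(0) = -4.
Indicial equation: r(r-1) + p(0) r + q(0) = 0, i.e. r^2 + (p(0) - 1) r + q(0) = 0, i.e. r^2 - 4 = 0.
Discriminant: (0)^2 - 4(-4) = 16, so r = (0 ± 4)/2.
Solving: r_1 = 2, r_2 = -2.

indicial: r^2 - 4 = 0; roots r_1 = 2, r_2 = -2


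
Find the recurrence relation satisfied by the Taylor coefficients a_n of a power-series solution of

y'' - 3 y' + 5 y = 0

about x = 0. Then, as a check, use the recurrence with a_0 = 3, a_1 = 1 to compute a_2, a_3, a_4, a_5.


Substitute y = sum_n a_n x^n.
y''(x) has coefficient (n+2)(n+1) a_{n+2} at x^n;
-3 y'(x) has coefficient -3 (n+1) a_{n+1} at x^n;
5 y(x) has coefficient 5 a_n at x^n.
Matching x^n: (n+2)(n+1) a_{n+2} - 3 (n+1) a_{n+1} + 5 a_n = 0.
Thus a_{n+2} = [3 (n+1) a_{n+1} - 5 a_n] / ((n+1)(n+2)).

Check with a_0 = 3, a_1 = 1 (apply the recurrence for n = 0, 1, 2, 3): a_0 = 3, a_1 = 1, a_2 = -6, a_3 = -41/6, a_4 = -21/8, a_5 = 2/15.

a_(n+2) = [3 (n+1) a_(n+1) - 5 a_n] / ((n+1)(n+2)); check: a_0 = 3, a_1 = 1, a_2 = -6, a_3 = -41/6, a_4 = -21/8, a_5 = 2/15


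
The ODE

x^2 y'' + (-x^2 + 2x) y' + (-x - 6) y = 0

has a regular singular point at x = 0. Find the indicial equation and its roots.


Divide by x^2 to reach normal form y'' + P_1(x) y' + P_2(x) y = 0 with P_1(x) = -1 + 2/x and P_2(x) = -1/x - 6/x^2.
x = 0 is a singular point because the y'-coefficient -1 + 2/x has a pole at x = 0 and the y-coefficient -1/x - 6/x^2 has a pole at x = 0.
It is a regular singular point because x P_1(x) = p(x) = 2 - x and x^2 P_2(x) = q(x) = -x - 6 are polynomials, hence analytic at x = 0.
p(0) = 2,  q(0) = -6.
Indicial equation: r(r-1) + p(0) r + q(0) = 0, i.e. r^2 + (p(0) - 1) r + q(0) = 0, i.e. r^2 + 1 r - 6 = 0.
Discriminant: (1)^2 - 4(-6) = 25, so r = (-1 ± 5)/2.
Solving: r_1 = 2, r_2 = -3.

indicial: r^2 + 1 r - 6 = 0; roots r_1 = 2, r_2 = -3


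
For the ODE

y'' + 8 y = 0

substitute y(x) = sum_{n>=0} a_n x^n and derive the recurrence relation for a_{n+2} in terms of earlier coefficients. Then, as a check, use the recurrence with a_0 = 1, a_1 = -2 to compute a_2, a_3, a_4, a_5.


Substitute y = sum_n a_n x^n into y'' + (const) y = 0.
y''(x) = sum_{n>=0} (n+2)(n+1) a_{n+2} x^n.
The ODE becomes sum_n [(n+2)(n+1) a_{n+2} + 8 a_n] x^n = 0.
Setting each coefficient to zero gives the recurrence:
  (n+2)(n+1) a_{n+2} + 8 a_n = 0,
  a_{n+2} = -8 / ((n+1)(n+2)) a_n.

Check with a_0 = 1, a_1 = -2 (apply the recurrence for n = 0, 1, 2, 3): a_0 = 1, a_1 = -2, a_2 = -4, a_3 = 8/3, a_4 = 8/3, a_5 = -16/15.

a_{n+2} = -8/((n+1)(n+2)) * a_n; check: a_0 = 1, a_1 = -2, a_2 = -4, a_3 = 8/3, a_4 = 8/3, a_5 = -16/15


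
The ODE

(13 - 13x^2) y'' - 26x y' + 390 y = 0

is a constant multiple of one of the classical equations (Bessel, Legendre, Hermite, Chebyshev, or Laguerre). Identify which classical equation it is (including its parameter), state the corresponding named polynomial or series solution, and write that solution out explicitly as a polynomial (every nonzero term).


All three coefficients share the factor 13; dividing through by 13 gives  (1 - x^2) y'' - 2x y' + 30 y = 0.
This matches the Legendre equation (1 - x^2) y'' - 2x y' + n(n+1) y = 0 (note the -2x y' term) with n(n+1) = 30, so n = 5; the polynomial solution is P_5(x).
With y = sum_k a_k x^k, matching x^k gives (k+2)(k+1) a_{k+2} = [k(k+1) - n(n+1)] a_k = (k - 5)(k + 6) a_k. The right side vanishes at k = 5, so the series with the parity of 5 terminates at degree 5.
Standard normalization (P_n(1) = 1): leading coefficient (2n)!/(2^n (n!)^2) = 3628800/(32*14400) = 63/8, so a_5 = 63/8. Work downward with a_k = (k+1)(k+2) a_{k+2} / ((k - 5)(k + 6)):
  a_3 = (4)(5)(63/8) / ((3 - 5)(3 + 6)) = (315/2)/(-18) = -35/4
  a_1 = (2)(3)(-35/4) / ((1 - 5)(1 + 6)) = (-105/2)/(-28) = 15/8
Hence P_5(x) = 63 x^5/8 - 35 x^3/4 + 15 x/8.

P_5(x); series = 63 x^5/8 - 35 x^3/4 + 15 x/8


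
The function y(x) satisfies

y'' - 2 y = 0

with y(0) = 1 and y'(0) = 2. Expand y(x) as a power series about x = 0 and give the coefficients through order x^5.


Ansatz: y(x) = sum_{n>=0} a_n x^n, so y'(x) = sum_{n>=1} n a_n x^(n-1) and y''(x) = sum_{n>=2} n(n-1) a_n x^(n-2).
Substitute into P(x) y'' + Q(x) y' + R(x) y = 0 with P(x) = 1, Q(x) = 0, R(x) = -2, and match powers of x.
Initial conditions: a_0 = 1, a_1 = 2.
Setting the coefficient of each power of x to zero and solving order by order (substituting the coefficients already found):
  x^0: 2 a_2 - 2 a_0 = 0  ->  2 a_2 = 2 a_0 = 2  ->  a_2 = 1
  x^1: 6 a_3 - 2 a_1 = 0  ->  6 a_3 = 2 a_1 = 4  ->  a_3 = 2/3
  x^2: 12 a_4 - 2 a_2 = 0  ->  12 a_4 = 2 a_2 = 2  ->  a_4 = 1/6
  x^3: 20 a_5 - 2 a_3 = 0  ->  20 a_5 = 2 a_3 = 4/3  ->  a_5 = 1/15
Truncated series: y(x) = 1 + 2 x + x^2 + (2/3) x^3 + (1/6) x^4 + (1/15) x^5 + O(x^6).

a_0 = 1; a_1 = 2; a_2 = 1; a_3 = 2/3; a_4 = 1/6; a_5 = 1/15


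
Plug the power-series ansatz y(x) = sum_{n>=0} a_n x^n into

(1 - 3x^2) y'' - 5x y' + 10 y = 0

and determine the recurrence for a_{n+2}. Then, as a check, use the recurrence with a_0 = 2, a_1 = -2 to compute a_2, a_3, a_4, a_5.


Substitute y = sum_n a_n x^n.
(1 - 3 x^2) y'' contributes (n+2)(n+1) a_{n+2} - 3 n(n-1) a_n at x^n.
-5 x y'(x) contributes -5 n a_n at x^n.
10 y(x) contributes 10 a_n at x^n.
Matching x^n: (n+2)(n+1) a_{n+2} + (-3 n(n-1) - 5 n + 10) a_n = 0.
Thus a_{n+2} = (3 n(n-1) + 5 n - 10) / ((n+1)(n+2)) * a_n.

Check with a_0 = 2, a_1 = -2 (apply the recurrence for n = 0, 1, 2, 3): a_0 = 2, a_1 = -2, a_2 = -10, a_3 = 5/3, a_4 = -5, a_5 = 23/12.

a_(n+2) = (3 n(n-1) + 5 n - 10) / ((n+1)(n+2)) * a_n; check: a_0 = 2, a_1 = -2, a_2 = -10, a_3 = 5/3, a_4 = -5, a_5 = 23/12


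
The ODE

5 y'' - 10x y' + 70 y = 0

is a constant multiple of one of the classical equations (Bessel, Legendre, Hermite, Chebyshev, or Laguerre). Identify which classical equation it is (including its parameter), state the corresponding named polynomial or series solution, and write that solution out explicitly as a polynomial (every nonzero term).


All three coefficients share the factor 5; dividing through by 5 gives  y'' - 2x y' + 14 y = 0.
This matches the Hermite equation y'' - 2x y' + 2n y = 0 with 2n = 14, so n = 7; the polynomial solution is H_7(x).
With y = sum_k a_k x^k, matching x^k gives (k+2)(k+1) a_{k+2} = 2(k - n) a_k = 2(k - 7) a_k. The right side vanishes at k = 7, so the series with the parity of 7 terminates at degree 7.
Standard normalization: leading coefficient of H_n is 2^n, so a_7 = 2^7 = 128. Work downward with a_k = (k+1)(k+2) a_{k+2} / (2(k - n)):
  a_5 = (6)(7)(128) / (2(5 - 7)) = 5376/(-4) = -1344
  a_3 = (4)(5)(-1344) / (2(3 - 7)) = -26880/(-8) = 3360
  a_1 = (2)(3)(3360) / (2(1 - 7)) = 20160/(-12) = -1680
Hence H_7(x) = 128 x^7 - 1344 x^5 + 3360 x^3 - 1680 x.

H_7(x); series = 128 x^7 - 1344 x^5 + 3360 x^3 - 1680 x


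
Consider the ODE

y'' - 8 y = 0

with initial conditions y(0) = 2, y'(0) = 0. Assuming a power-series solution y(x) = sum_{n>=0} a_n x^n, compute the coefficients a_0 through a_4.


Ansatz: y(x) = sum_{n>=0} a_n x^n, so y'(x) = sum_{n>=1} n a_n x^(n-1) and y''(x) = sum_{n>=2} n(n-1) a_n x^(n-2).
Substitute into P(x) y'' + Q(x) y' + R(x) y = 0 with P(x) = 1, Q(x) = 0, R(x) = -8, and match powers of x.
Initial conditions: a_0 = 2, a_1 = 0.
Setting the coefficient of each power of x to zero and solving order by order (substituting the coefficients already found):
  x^0: 2 a_2 - 8 a_0 = 0  ->  2 a_2 = 8 a_0 = 16  ->  a_2 = 8
  x^1: 6 a_3 - 8 a_1 = 0  ->  6 a_3 = 8 a_1 = 0  ->  a_3 = 0
  x^2: 12 a_4 - 8 a_2 = 0  ->  12 a_4 = 8 a_2 = 64  ->  a_4 = 16/3
Truncated series: y(x) = 2 + 8 x^2 + (16/3) x^4 + O(x^5).

a_0 = 2; a_1 = 0; a_2 = 8; a_3 = 0; a_4 = 16/3
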